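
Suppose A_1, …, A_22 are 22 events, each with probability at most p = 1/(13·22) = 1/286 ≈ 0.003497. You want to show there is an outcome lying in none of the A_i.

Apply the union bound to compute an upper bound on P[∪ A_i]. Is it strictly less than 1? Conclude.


Union bound: P[∪_{i=1}^{22} A_i] ≤ Σ_i P[A_i] ≤ 22·p = 22·(1/286) = 1/13.
Numerically: 1/13 ≈ 0.076923.
Is 1/13 < 1? YES.
Since P[∪ A_i] ≤ 1/13 < 1, the complement has P[∩ A_i^c] ≥ 1 − 1/13 = 12/13 > 0, so some outcome avoids every A_i.

22·p = 1/13 ≈ 0.076923; existence CERTIFIED by the union bound.


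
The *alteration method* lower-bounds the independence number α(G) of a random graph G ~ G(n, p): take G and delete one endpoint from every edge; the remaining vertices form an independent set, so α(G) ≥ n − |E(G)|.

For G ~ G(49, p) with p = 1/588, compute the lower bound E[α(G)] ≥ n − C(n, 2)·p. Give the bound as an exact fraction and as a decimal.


E[|E(G)|] = C(49, 2)·p = 1176 · (1/588) = 2.
E[α(G)] ≥ n − E[|E(G)|] = 49 − 2 = 47.
Numerically: ≈ 47.0000.
(This is only a lower bound; the true E[α(G)] may be larger.)

E[α(G)] ≥ 47 ≈ 47.0000.


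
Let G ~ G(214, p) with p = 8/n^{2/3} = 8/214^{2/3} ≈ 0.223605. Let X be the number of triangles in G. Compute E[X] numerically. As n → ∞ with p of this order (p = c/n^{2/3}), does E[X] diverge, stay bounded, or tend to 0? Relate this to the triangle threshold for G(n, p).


Number of potential triangles: C(214, 3) = 1610564.
Each occurs with probability p³ ≈ (0.223605)³ ≈ 1.11800157e-02.
By linearity: E[X] = C(214, 3)·p³ ≈ 1610564 · 1.11800157e-02 ≈ 18006.130841.
Since α = 2/3 < 1, p = c/n^{2/3} ≫ 1/n is above the triangle threshold p ~ 1/n. Asymptotically E[X] ~ (c³/6)·n^{3(1−α)} = (8³/6)·n^{1} → ∞; triangles are abundant w.h.p.

E[X] ≈ 18006.130841; in regime p = Θ(1/n^{2/3}) E[X] diverges (above the triangle threshold p ~ 1/n).


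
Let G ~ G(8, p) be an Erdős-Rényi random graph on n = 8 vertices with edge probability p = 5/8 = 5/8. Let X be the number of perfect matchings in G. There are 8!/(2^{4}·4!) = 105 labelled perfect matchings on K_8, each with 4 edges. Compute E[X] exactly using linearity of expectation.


K_8 has 8!/(2^{4}·4!) = 105 labelled perfect matchings.
For each such perfect matching H, let X_H = 1 if all 4 edges of H are present in G. Then P[X_H = 1] = p^{4} = (5/8)^{4} = 625/4096.
By linearity of expectation: E[X] = Σ_H E[X_H] = 105 · p^{4} = 105 · 625/4096 = 65625/4096.
Numerically: E[X] ≈ 16.0217.

E[X] = 105 · (5/8)^{4} = 65625/4096 ≈ 16.0217.


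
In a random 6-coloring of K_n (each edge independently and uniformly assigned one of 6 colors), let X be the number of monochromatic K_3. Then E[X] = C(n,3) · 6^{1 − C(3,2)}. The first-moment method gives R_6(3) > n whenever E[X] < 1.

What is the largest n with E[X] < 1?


We need C(n, 3) · 6^{1 − 3} < 1, i.e. C(n, 3) < 6^{3 − 1} = 36.
Check values of n near the boundary:
  n = 3: C(3, 3) = 1; 1 < 36? YES
  n = 4: C(4, 3) = 4; 4 < 36? YES
  n = 5: C(5, 3) = 10; 10 < 36? YES
  n = 6: C(6, 3) = 20; 20 < 36? YES
  n = 7: C(7, 3) = 35; 35 < 36? YES
  n = 8: C(8, 3) = 56; 56 < 36? NO
  n = 9: C(9, 3) = 84; 84 < 36? NO
The largest n with C(n, 3) < 36 is n = 7 (where E[X] = 35/36 ≈ 0.972222). Hence R_6(3) > 7, i.e. R_6(3) ≥ 8.

Largest n = 7; hence R_6(3) > 7.


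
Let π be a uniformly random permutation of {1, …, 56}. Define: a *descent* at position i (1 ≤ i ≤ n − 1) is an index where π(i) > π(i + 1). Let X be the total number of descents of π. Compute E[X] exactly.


Write X = Σ X_I over i = 1, …, 55, with X_I the indicator of one descent.
There are 55 indicators.
For each fixed i, the pair (π(i), π(i+1)) is a uniformly random ordered pair of distinct values from {1, …, 56}; by symmetry P[π(i) > π(i+1)] = 1/2.
By linearity: E[X] = 55 · (1/2) = (56 − 1) · (1/2) = 55/2 ≈ 27.5000.

E[X] = 55/2 = 27.5000.


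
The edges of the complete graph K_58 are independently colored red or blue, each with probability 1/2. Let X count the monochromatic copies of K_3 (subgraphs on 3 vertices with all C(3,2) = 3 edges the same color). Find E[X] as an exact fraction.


Let X = Σ_S X_S over the C(58, 3) = 30856 subsets S of size 3, where X_S = 1 if the K_3 on S is monochromatic.
For a fixed S, the K_3 on S has C(3, 2) = 3 edges. P[all 3 edges red] = (1/2)^3, and likewise for blue, so P[monochromatic] = 2·(1/2)^3 = 2^{1 − 3} = 1/4.
By linearity of expectation: E[X] = C(58, 3) · 2^{1 − 3} = 30856 · 1/4 = 7714.
Numerically: E[X] ≈ 7714.00000.

E[X] = C(58,3)·2^(1−C(3,2)) = 7714 ≈ 7714.00000.


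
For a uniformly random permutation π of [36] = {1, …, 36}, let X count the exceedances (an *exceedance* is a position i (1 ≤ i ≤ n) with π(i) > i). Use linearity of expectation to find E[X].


Write X = Σ_{i=1}^{36} X_i, where X_i = 1_{π(i) > i}.
For each fixed i, π(i) is uniform over {1, …, 36} (marginal of a uniform permutation), so P[π(i) > i] = (n − i)/n. Summing: Σ_{i=1}^{36} (n − i)/n = (0 + 1 + … + 35)/36 = 36(36 − 1)/(2·36) = (36 − 1)/2.
Hence E[X] = Σ_{i=1}^{36} (36 − i)/36 = 35/2 ≈ 17.5000.

E[X] = 35/2 = 17.5000.


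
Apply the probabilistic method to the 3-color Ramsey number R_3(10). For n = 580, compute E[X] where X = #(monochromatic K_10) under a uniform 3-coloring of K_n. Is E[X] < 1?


E[X] = C(580, 10) · 3^{1 − 45} = 1098085496704252547920 · 3^{−44} = 1098085496704252547920/984770902183611232881.
As a reduced fraction: E[X] = 1098085496704252547920/984770902183611232881 ≈ 1.115067.
Is E[X] < 1? NO.
Since E[X] ≥ 1, the first-moment bound is inconclusive at n = 580; it does NOT by itself certify R_3(10) > 580.

E[X] = 1098085496704252547920/984770902183611232881 ≈ 1.115067; E[X] ≥ 1; first-moment method inconclusive here.


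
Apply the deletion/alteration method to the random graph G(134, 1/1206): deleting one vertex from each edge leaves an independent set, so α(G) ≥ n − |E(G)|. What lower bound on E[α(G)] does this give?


E[|E(G)|] = C(134, 2)·p = 8911 · (1/1206) = 133/18.
E[α(G)] ≥ n − E[|E(G)|] = 134 − 133/18 = 2279/18.
Numerically: ≈ 126.611111.
(This is only a lower bound; the true E[α(G)] may be larger.)

E[α(G)] ≥ 2279/18 ≈ 126.611111.


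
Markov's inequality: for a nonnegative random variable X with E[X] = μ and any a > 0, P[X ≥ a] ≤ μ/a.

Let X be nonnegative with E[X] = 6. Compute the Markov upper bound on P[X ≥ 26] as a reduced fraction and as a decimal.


μ = E[X] = 6, a = 26.
Markov: P[X ≥ 26] ≤ μ/a = (6)/26 = 3/13.
Numerically: ≈ 0.23077.
(Since a = 26 > μ = 6.00000, the bound 3/13 is < 1 and informative.)

P[X ≥ 26] ≤ 3/13 ≈ 0.23077.


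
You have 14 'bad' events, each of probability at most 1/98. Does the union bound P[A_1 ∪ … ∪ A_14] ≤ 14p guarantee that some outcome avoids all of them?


Union bound: P[∪_{i=1}^{14} A_i] ≤ Σ_i P[A_i] ≤ 14·p = 14·(1/98) = 1/7.
Numerically: 1/7 ≈ 0.1429.
Is 1/7 < 1? YES.
Since P[∪ A_i] ≤ 1/7 < 1, the complement has P[∩ A_i^c] ≥ 1 − 1/7 = 6/7 > 0, so some outcome avoids every A_i.

14·p = 1/7 ≈ 0.1429; existence CERTIFIED by the union bound.


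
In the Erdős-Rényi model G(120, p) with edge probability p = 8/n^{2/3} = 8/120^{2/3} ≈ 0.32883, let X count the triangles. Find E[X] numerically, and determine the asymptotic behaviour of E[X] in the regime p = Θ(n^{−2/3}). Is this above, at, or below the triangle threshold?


Number of potential triangles: C(120, 3) = 280840.
Each occurs with probability p³ ≈ (0.32883)³ ≈ 3.5555556e-02.
By linearity: E[X] = C(120, 3)·p³ ≈ 280840 · 3.5555556e-02 ≈ 9985.42222.
Since α = 2/3 < 1, p = c/n^{2/3} ≫ 1/n is above the triangle threshold p ~ 1/n. Asymptotically E[X] ~ (c³/6)·n^{3(1−α)} = (8³/6)·n^{1} → ∞; triangles are abundant w.h.p.

E[X] ≈ 9985.42222; in regime p = Θ(1/n^{2/3}) E[X] diverges (above the triangle threshold p ~ 1/n).


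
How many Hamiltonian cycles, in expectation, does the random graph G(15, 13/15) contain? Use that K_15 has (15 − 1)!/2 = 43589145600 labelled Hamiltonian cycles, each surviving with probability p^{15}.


K_15 has (15 − 1)!/2 = 43589145600 labelled Hamiltonian cycles.
For each such Hamiltonian cycle H, let X_H = 1 if all 15 edges of H are present in G. Then P[X_H = 1] = p^{15} = (13/15)^{15} = 51185893014090757/437893890380859375.
By linearity: E[X] = Σ_H E[X_H] = 43589145600 · p^{15} = 43589145600 · 51185893014090757/437893890380859375 = 367267381606127548722176/72081298828125.
Numerically: E[X] ≈ 5.1e+09.

E[X] = 43589145600 · (13/15)^{15} = 367267381606127548722176/72081298828125 ≈ 5.1e+09.


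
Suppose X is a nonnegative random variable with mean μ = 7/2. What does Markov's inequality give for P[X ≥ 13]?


μ = E[X] = 7/2, a = 13.
Markov: P[X ≥ 13] ≤ μ/a = (7/2)/13 = 7/26.
Numerically: ≈ 0.26923.
(Since a = 13 > μ = 3.50000, the bound 7/26 is < 1 and informative.)

P[X ≥ 13] ≤ 7/26 ≈ 0.26923.


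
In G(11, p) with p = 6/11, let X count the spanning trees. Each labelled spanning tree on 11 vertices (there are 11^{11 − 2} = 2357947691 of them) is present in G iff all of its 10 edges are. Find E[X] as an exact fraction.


K_11 has 11^{11 − 2} = 2357947691 labelled spanning trees.
For each such spanning tree H, let X_H = 1 if all 10 edges of H are present in G. Then P[X_H = 1] = p^{10} = (6/11)^{10} = 60466176/25937424601.
Summing the indicators: E[X] = Σ_H E[X_H] = 2357947691 · p^{10} = 2357947691 · 60466176/25937424601 = 60466176/11.
Numerically: E[X] ≈ 5.497e+06.

E[X] = 2357947691 · (6/11)^{10} = 60466176/11 ≈ 5.497e+06.


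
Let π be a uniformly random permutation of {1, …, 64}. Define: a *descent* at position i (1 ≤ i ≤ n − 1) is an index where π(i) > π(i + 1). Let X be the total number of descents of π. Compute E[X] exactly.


Write X = Σ X_I over i = 1, …, 63, with X_I the indicator of one descent.
There are 63 indicators.
For each fixed i, the pair (π(i), π(i+1)) is a uniformly random ordered pair of distinct values from {1, …, 64}; by symmetry P[π(i) > π(i+1)] = 1/2.
By linearity: E[X] = 63 · (1/2) = (64 − 1) · (1/2) = 63/2 ≈ 31.50000.

E[X] = 63/2 = 31.50000.


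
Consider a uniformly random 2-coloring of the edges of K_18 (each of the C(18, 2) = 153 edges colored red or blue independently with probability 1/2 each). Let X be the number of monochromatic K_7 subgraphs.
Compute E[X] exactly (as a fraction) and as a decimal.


Let X = Σ_S X_S over the C(18, 7) = 31824 subsets S of size 7, where X_S = 1 if the K_7 on S is monochromatic.
For a fixed S, the K_7 on S has C(7, 2) = 21 edges. P[all 21 edges red] = (1/2)^21, and likewise for blue, so P[monochromatic] = 2·(1/2)^21 = 2^{1 − 21} = 1/1048576.
By linearity of expectation: E[X] = C(18, 7) · 2^{1 − 21} = 31824 · 1/1048576 = 1989/65536.
Numerically: E[X] ≈ 0.030.

E[X] = C(18,7)·2^(1−C(7,2)) = 1989/65536 ≈ 0.030.


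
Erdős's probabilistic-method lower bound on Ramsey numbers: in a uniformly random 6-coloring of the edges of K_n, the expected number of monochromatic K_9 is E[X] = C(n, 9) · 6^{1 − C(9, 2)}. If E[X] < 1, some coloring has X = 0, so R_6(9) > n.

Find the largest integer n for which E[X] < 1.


We need C(n, 9) · 6^{1 − 36} < 1, i.e. C(n, 9) < 6^{36 − 1} = 1719070799748422591028658176.
Check values of n near the boundary:
  n = 4406: C(4406, 9) = 1710356485221788389505285700; 1710356485221788389505285700 < 1719070799748422591028658176? YES
  n = 4407: C(4407, 9) = 1713856532599459170657070050; 1713856532599459170657070050 < 1719070799748422591028658176? YES
  n = 4408: C(4408, 9) = 1717362945146264156457459600; 1717362945146264156457459600 < 1719070799748422591028658176? YES
  n = 4409: C(4409, 9) = 1720875732988608787686577131; 1720875732988608787686577131 < 1719070799748422591028658176? NO
  n = 4410: C(4410, 9) = 1724394906266704102180823710; 1724394906266704102180823710 < 1719070799748422591028658176? NO
  n = 4411: C(4411, 9) = 1727920475134582415883601405; 1727920475134582415883601405 < 1719070799748422591028658176? NO
The largest n with C(n, 9) < 1719070799748422591028658176 is n = 4408 (where E[X] = 35778394690547169926197075/35813974994758803979763712 ≈ 0.9990). Hence R_6(9) > 4408, i.e. R_6(9) ≥ 4409.

Largest n = 4408; hence R_6(9) > 4408.


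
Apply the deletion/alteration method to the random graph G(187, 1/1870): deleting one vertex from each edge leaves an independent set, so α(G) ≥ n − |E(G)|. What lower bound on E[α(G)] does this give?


E[|E(G)|] = C(187, 2)·p = 17391 · (1/1870) = 93/10.
E[α(G)] ≥ n − E[|E(G)|] = 187 − 93/10 = 1777/10.
Numerically: ≈ 177.700000.
(This is only a lower bound; the true E[α(G)] may be larger.)

E[α(G)] ≥ 1777/10 ≈ 177.700000.


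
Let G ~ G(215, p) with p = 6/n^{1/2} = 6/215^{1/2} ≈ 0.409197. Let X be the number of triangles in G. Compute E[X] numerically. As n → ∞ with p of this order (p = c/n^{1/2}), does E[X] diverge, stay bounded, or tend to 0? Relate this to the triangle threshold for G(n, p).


Number of potential triangles: C(215, 3) = 1633355.
Each occurs with probability p³ ≈ (0.409197)³ ≈ 6.85166406e-02.
By linearity: E[X] = C(215, 3)·p³ ≈ 1633355 · 6.85166406e-02 ≈ 111911.997534.
Since α = 1/2 < 1, p = c/n^{1/2} ≫ 1/n is above the triangle threshold p ~ 1/n. Asymptotically E[X] ~ (c³/6)·n^{3(1−α)} = (6³/6)·n^{1.5} → ∞; triangles are abundant w.h.p.

E[X] ≈ 111911.997534; in regime p = Θ(1/n^{1/2}) E[X] diverges (above the triangle threshold p ~ 1/n).


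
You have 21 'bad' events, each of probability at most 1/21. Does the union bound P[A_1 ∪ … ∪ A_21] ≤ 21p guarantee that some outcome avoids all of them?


Union bound: P[∪_{i=1}^{21} A_i] ≤ Σ_i P[A_i] ≤ 21·p = 21·(1/21) = 1.
Numerically: 1 ≈ 1.0000.
Is 1 < 1? NO.
Since the bound 1 is ≥ 1, the union bound is uninformative here; it does NOT by itself certify existence.

21·p = 1 ≈ 1.0000; existence NOT certified by the union bound.


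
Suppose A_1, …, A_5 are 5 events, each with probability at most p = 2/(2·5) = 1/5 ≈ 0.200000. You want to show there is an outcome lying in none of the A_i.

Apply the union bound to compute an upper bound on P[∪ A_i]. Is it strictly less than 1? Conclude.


Union bound: P[∪_{i=1}^{5} A_i] ≤ Σ_i P[A_i] ≤ 5·p = 5·(1/5) = 1.
Numerically: 1 ≈ 1.000000.
Is 1 < 1? NO.
Since the bound 1 is ≥ 1, the union bound is uninformative here; it does NOT by itself certify existence.

5·p = 1 ≈ 1.000000; existence NOT certified by the union bound.


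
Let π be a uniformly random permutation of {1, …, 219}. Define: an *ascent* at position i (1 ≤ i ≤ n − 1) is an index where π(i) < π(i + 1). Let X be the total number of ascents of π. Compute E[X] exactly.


Write X = Σ X_I over i = 1, …, 218, with X_I the indicator of one ascent.
There are 218 indicators.
For each fixed i, the pair (π(i), π(i+1)) is a uniformly random ordered pair of distinct values from {1, …, 219}; by symmetry P[π(i) < π(i+1)] = 1/2.
By linearity: E[X] = 218 · (1/2) = (219 − 1) · (1/2) = 109 ≈ 109.0000.

E[X] = 109 = 109.0000.


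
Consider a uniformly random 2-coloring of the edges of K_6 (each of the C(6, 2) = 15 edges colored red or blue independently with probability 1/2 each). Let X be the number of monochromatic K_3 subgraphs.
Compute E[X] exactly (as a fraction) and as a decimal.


Let X = Σ_S X_S over the C(6, 3) = 20 subsets S of size 3, where X_S = 1 if the K_3 on S is monochromatic.
For a fixed S, the K_3 on S has C(3, 2) = 3 edges. P[all 3 edges red] = (1/2)^3, and likewise for blue, so P[monochromatic] = 2·(1/2)^3 = 2^{1 − 3} = 1/4.
By linearity: E[X] = C(6, 3) · 2^{1 − 3} = 20 · 1/4 = 5.
Numerically: E[X] ≈ 5.000.

E[X] = C(6,3)·2^(1−C(3,2)) = 5 ≈ 5.000.


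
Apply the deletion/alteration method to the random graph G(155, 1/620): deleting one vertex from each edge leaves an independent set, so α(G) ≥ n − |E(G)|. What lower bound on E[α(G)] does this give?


E[|E(G)|] = C(155, 2)·p = 11935 · (1/620) = 77/4.
E[α(G)] ≥ n − E[|E(G)|] = 155 − 77/4 = 543/4.
Numerically: ≈ 135.750000.
(This is only a lower bound; the true E[α(G)] may be larger.)

E[α(G)] ≥ 543/4 ≈ 135.750000.


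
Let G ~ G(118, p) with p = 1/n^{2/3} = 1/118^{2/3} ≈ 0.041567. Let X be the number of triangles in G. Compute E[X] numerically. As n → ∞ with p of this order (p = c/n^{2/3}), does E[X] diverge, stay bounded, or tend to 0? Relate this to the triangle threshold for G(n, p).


Number of potential triangles: C(118, 3) = 266916.
Each occurs with probability p³ ≈ (0.041567)³ ≈ 7.1818443e-05.
By linearity: E[X] = C(118, 3)·p³ ≈ 266916 · 7.1818443e-05 ≈ 19.16949.
Since α = 2/3 < 1, p = c/n^{2/3} ≫ 1/n is above the triangle threshold p ~ 1/n. Asymptotically E[X] ~ (c³/6)·n^{3(1−α)} = (1³/6)·n^{1} → ∞; triangles are abundant w.h.p.

E[X] ≈ 19.16949; in regime p = Θ(1/n^{2/3}) E[X] diverges (above the triangle threshold p ~ 1/n).


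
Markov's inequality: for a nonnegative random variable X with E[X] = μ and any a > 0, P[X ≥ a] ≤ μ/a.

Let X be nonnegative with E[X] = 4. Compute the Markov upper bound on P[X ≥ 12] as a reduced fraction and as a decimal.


μ = E[X] = 4, a = 12.
Markov: P[X ≥ 12] ≤ μ/a = (4)/12 = 1/3.
Numerically: ≈ 0.333.
(Since a = 12 > μ = 4.000, the bound 1/3 is < 1 and informative.)

P[X ≥ 12] ≤ 1/3 ≈ 0.333.


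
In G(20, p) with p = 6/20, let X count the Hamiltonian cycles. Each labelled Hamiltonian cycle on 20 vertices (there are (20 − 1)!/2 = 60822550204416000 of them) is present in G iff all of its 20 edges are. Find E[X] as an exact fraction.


K_20 has (20 − 1)!/2 = 60822550204416000 labelled Hamiltonian cycles.
For each such Hamiltonian cycle H, let X_H = 1 if all 20 edges of H are present in G. Then P[X_H = 1] = p^{20} = (3/10)^{20} = 3486784401/100000000000000000000.
Summing the indicators: E[X] = Σ_H E[X_H] = 60822550204416000 · p^{20} = 60822550204416000 · 3486784401/100000000000000000000 = 51776152168407487821/24414062500000.
Numerically: E[X] ≈ 2.121e+06.

E[X] = 60822550204416000 · (3/10)^{20} = 51776152168407487821/24414062500000 ≈ 2.121e+06.


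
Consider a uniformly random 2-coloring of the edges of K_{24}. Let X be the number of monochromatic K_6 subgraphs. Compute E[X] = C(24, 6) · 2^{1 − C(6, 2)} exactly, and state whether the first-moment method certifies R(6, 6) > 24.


E[X] = C(24, 6) · 2^{1 − 15} = 134596 · 2^{−14} = 134596/16384.
As a reduced fraction: E[X] = 33649/4096 ≈ 8.215088.
Is E[X] < 1? NO.
Since E[X] ≥ 1, the first-moment bound is inconclusive at n = 24; it does NOT by itself certify R(6, 6) > 24.

E[X] = 33649/4096 ≈ 8.215088; E[X] ≥ 1; first-moment method inconclusive here.


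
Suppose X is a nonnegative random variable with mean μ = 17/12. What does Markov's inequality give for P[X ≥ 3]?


μ = E[X] = 17/12, a = 3.
Markov: P[X ≥ 3] ≤ μ/a = (17/12)/3 = 17/36.
Numerically: ≈ 0.472222.
(Since a = 3 > μ = 1.416667, the bound 17/36 is < 1 and informative.)

P[X ≥ 3] ≤ 17/36 ≈ 0.472222.


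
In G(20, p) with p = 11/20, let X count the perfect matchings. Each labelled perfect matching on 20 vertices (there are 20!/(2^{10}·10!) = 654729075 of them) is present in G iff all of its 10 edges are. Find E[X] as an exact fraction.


K_20 has 20!/(2^{10}·10!) = 654729075 labelled perfect matchings.
For each such perfect matching H, let X_H = 1 if all 10 edges of H are present in G. Then P[X_H = 1] = p^{10} = (11/20)^{10} = 25937424601/10240000000000.
Summing the indicators: E[X] = Σ_H E[X_H] = 654729075 · p^{10} = 654729075 · 25937424601/10240000000000 = 679279440675798963/409600000000.
Numerically: E[X] ≈ 1.6584e+06.

E[X] = 654729075 · (11/20)^{10} = 679279440675798963/409600000000 ≈ 1.6584e+06.


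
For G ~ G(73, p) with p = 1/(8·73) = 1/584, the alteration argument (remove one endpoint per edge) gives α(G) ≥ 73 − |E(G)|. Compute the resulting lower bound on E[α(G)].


E[|E(G)|] = C(73, 2)·p = 2628 · (1/584) = 9/2.
E[α(G)] ≥ n − E[|E(G)|] = 73 − 9/2 = 137/2.
Numerically: ≈ 68.500.
(This is only a lower bound; the true E[α(G)] may be larger.)

E[α(G)] ≥ 137/2 ≈ 68.500.


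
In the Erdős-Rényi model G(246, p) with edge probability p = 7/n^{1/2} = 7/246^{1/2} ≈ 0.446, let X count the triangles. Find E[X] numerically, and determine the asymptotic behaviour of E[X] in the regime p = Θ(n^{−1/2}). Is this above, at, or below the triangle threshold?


Number of potential triangles: C(246, 3) = 2450980.
Each occurs with probability p³ ≈ (0.446)³ ≈ 8.88979e-02.
By linearity: E[X] = C(246, 3)·p³ ≈ 2450980 · 8.88979e-02 ≈ 217886.954.
Since α = 1/2 < 1, p = c/n^{1/2} ≫ 1/n is above the triangle threshold p ~ 1/n. Asymptotically E[X] ~ (c³/6)·n^{3(1−α)} = (7³/6)·n^{1.5} → ∞; triangles are abundant w.h.p.

E[X] ≈ 217886.954; in regime p = Θ(1/n^{1/2}) E[X] diverges (above the triangle threshold p ~ 1/n).


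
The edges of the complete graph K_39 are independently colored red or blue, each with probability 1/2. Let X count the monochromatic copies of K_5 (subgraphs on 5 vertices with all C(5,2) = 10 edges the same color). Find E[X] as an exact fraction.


Let X = Σ_S X_S over the C(39, 5) = 575757 subsets S of size 5, where X_S = 1 if the K_5 on S is monochromatic.
For a fixed S, the K_5 on S has C(5, 2) = 10 edges. P[all 10 edges red] = (1/2)^10, and likewise for blue, so P[monochromatic] = 2·(1/2)^10 = 2^{1 − 10} = 1/512.
Summing: E[X] = C(39, 5) · 2^{1 − 10} = 575757 · 1/512 = 575757/512.
Numerically: E[X] ≈ 1124.525391.

E[X] = C(39,5)·2^(1−C(5,2)) = 575757/512 ≈ 1124.525391.


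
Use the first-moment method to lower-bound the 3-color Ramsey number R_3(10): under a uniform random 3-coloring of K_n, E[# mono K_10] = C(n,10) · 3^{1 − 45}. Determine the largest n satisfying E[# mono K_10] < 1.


We need C(n, 10) · 3^{1 − 45} < 1, i.e. C(n, 10) < 3^{45 − 1} = 984770902183611232881.
Check values of n near the boundary:
  n = 569: C(569, 10) = 905357721286137524328; 905357721286137524328 < 984770902183611232881? YES
  n = 570: C(570, 10) = 921524823451961408691; 921524823451961408691 < 984770902183611232881? YES
  n = 571: C(571, 10) = 937951290893172842001; 937951290893172842001 < 984770902183611232881? YES
  n = 572: C(572, 10) = 954640815642161682606; 954640815642161682606 < 984770902183611232881? YES
  n = 573: C(573, 10) = 971597135635805762226; 971597135635805762226 < 984770902183611232881? YES
  n = 574: C(574, 10) = 988824035203816502691; 988824035203816502691 < 984770902183611232881? NO
  n = 575: C(575, 10) = 1006325345561406175305; 1006325345561406175305 < 984770902183611232881? NO
  n = 576: C(576, 10) = 1024104945306307344480; 1024104945306307344480 < 984770902183611232881? NO
The largest n with C(n, 10) < 984770902183611232881 is n = 573 (where E[X] = 35985079097622435638/36472996377170786403 ≈ 0.987). Hence R_3(10) > 573, i.e. R_3(10) ≥ 574.

Largest n = 573; hence R_3(10) > 573.


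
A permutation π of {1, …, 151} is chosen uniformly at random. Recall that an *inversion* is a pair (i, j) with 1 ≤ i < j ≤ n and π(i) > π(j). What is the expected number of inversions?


Write X = Σ X_I over the C(151, 2) = 11325 pairs i < j, with X_I the indicator of one inversion.
There are 11325 indicators.
For each fixed pair i < j, the values π(i) and π(j) are two distinct elements of {1, …, 151} in uniformly random order; by symmetry P[π(i) > π(j)] = 1/2.
By linearity: E[X] = 11325 · (1/2) = C(151, 2) · (1/2) = 11325/2 = 11325/2 ≈ 5662.500000.

E[X] = 11325/2 = 5662.500000.


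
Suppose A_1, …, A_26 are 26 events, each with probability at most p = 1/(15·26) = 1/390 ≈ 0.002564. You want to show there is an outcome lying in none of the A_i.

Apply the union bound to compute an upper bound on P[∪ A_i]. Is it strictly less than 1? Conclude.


Union bound: P[∪_{i=1}^{26} A_i] ≤ Σ_i P[A_i] ≤ 26·p = 26·(1/390) = 1/15.
Numerically: 1/15 ≈ 0.066667.
Is 1/15 < 1? YES.
Since P[∪ A_i] ≤ 1/15 < 1, the complement has P[∩ A_i^c] ≥ 1 − 1/15 = 14/15 > 0, so some outcome avoids every A_i.

26·p = 1/15 ≈ 0.066667; existence CERTIFIED by the union bound.


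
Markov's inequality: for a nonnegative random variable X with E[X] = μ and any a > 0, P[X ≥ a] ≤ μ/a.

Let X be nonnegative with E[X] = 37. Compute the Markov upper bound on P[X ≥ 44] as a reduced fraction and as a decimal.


μ = E[X] = 37, a = 44.
Markov: P[X ≥ 44] ≤ μ/a = (37)/44 = 37/44.
Numerically: ≈ 0.84091.
(Since a = 44 > μ = 37.00000, the bound 37/44 is < 1 and informative.)

P[X ≥ 44] ≤ 37/44 ≈ 0.84091.


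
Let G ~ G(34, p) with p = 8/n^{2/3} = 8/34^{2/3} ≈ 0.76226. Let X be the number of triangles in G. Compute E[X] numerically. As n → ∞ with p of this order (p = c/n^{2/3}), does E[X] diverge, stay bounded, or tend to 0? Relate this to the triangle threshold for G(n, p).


Number of potential triangles: C(34, 3) = 5984.
Each occurs with probability p³ ≈ (0.76226)³ ≈ 4.4290657e-01.
By linearity: E[X] = C(34, 3)·p³ ≈ 5984 · 4.4290657e-01 ≈ 2650.35294.
Since α = 2/3 < 1, p = c/n^{2/3} ≫ 1/n is above the triangle threshold p ~ 1/n. Asymptotically E[X] ~ (c³/6)·n^{3(1−α)} = (8³/6)·n^{1} → ∞; triangles are abundant w.h.p.

E[X] ≈ 2650.35294; in regime p = Θ(1/n^{2/3}) E[X] diverges (above the triangle threshold p ~ 1/n).


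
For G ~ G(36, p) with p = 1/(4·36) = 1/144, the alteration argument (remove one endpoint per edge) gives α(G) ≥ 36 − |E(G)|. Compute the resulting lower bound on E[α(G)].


E[|E(G)|] = C(36, 2)·p = 630 · (1/144) = 35/8.
E[α(G)] ≥ n − E[|E(G)|] = 36 − 35/8 = 253/8.
Numerically: ≈ 31.6250.
(This is only a lower bound; the true E[α(G)] may be larger.)

E[α(G)] ≥ 253/8 ≈ 31.6250.


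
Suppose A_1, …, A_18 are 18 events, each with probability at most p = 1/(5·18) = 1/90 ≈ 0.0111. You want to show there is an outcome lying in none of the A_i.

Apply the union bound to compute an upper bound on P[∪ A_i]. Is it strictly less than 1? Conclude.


Union bound: P[∪_{i=1}^{18} A_i] ≤ Σ_i P[A_i] ≤ 18·p = 18·(1/90) = 1/5.
Numerically: 1/5 ≈ 0.2000.
Is 1/5 < 1? YES.
Since P[∪ A_i] ≤ 1/5 < 1, the complement has P[∩ A_i^c] ≥ 1 − 1/5 = 4/5 > 0, so some outcome avoids every A_i.

18·p = 1/5 ≈ 0.2000; existence CERTIFIED by the union bound.


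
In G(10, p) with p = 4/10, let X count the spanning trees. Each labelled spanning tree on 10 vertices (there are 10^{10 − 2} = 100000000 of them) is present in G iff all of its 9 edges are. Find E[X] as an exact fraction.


K_10 has 10^{10 − 2} = 100000000 labelled spanning trees.
For each such spanning tree H, let X_H = 1 if all 9 edges of H are present in G. Then P[X_H = 1] = p^{9} = (2/5)^{9} = 512/1953125.
By linearity: E[X] = Σ_H E[X_H] = 100000000 · p^{9} = 100000000 · 512/1953125 = 131072/5.
Numerically: E[X] ≈ 2.621e+04.

E[X] = 100000000 · (2/5)^{9} = 131072/5 ≈ 2.621e+04.


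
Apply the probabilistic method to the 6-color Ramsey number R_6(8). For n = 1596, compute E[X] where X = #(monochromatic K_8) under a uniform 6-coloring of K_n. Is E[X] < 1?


E[X] = C(1596, 8) · 6^{1 − 28} = 1025915067760710553965 · 6^{−27} = 1025915067760710553965/1023490369077469249536.
As a reduced fraction: E[X] = 37996854361507798295/37907050706572935168 ≈ 1.002369.
Is E[X] < 1? NO.
Since E[X] ≥ 1, the first-moment bound is inconclusive at n = 1596; it does NOT by itself certify R_6(8) > 1596.

E[X] = 37996854361507798295/37907050706572935168 ≈ 1.002369; E[X] ≥ 1; first-moment method inconclusive here.


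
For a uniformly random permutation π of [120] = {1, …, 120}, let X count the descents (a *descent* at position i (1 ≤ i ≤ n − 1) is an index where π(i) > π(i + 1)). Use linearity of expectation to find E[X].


Write X = Σ X_I over i = 1, …, 119, with X_I the indicator of one descent.
There are 119 indicators.
For each fixed i, the pair (π(i), π(i+1)) is a uniformly random ordered pair of distinct values from {1, …, 120}; by symmetry P[π(i) > π(i+1)] = 1/2.
By linearity: E[X] = 119 · (1/2) = (120 − 1) · (1/2) = 119/2 ≈ 59.50000.

E[X] = 119/2 = 59.50000.


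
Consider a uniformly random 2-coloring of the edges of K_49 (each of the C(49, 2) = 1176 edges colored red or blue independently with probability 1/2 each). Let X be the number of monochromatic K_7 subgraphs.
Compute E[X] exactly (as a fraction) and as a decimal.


Let X = Σ_S X_S over the C(49, 7) = 85900584 subsets S of size 7, where X_S = 1 if the K_7 on S is monochromatic.
For a fixed S, the K_7 on S has C(7, 2) = 21 edges. P[all 21 edges red] = (1/2)^21, and likewise for blue, so P[monochromatic] = 2·(1/2)^21 = 2^{1 − 21} = 1/1048576.
By linearity of expectation: E[X] = C(49, 7) · 2^{1 − 21} = 85900584 · 1/1048576 = 10737573/131072.
Numerically: E[X] ≈ 81.92118.

E[X] = C(49,7)·2^(1−C(7,2)) = 10737573/131072 ≈ 81.92118.


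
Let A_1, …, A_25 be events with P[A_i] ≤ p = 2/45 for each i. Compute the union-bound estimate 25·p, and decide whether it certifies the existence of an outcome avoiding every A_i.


Union bound: P[∪_{i=1}^{25} A_i] ≤ Σ_i P[A_i] ≤ 25·p = 25·(2/45) = 10/9.
Numerically: 10/9 ≈ 1.111.
Is 10/9 < 1? NO.
Since the bound 10/9 is ≥ 1, the union bound is uninformative here; it does NOT by itself certify existence.

25·p = 10/9 ≈ 1.111; existence NOT certified by the union bound.


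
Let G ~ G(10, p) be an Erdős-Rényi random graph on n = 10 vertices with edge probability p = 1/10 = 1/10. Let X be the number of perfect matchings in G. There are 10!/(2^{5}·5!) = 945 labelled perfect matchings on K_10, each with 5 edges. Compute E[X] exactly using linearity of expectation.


K_10 has 10!/(2^{5}·5!) = 945 labelled perfect matchings.
For each such perfect matching H, let X_H = 1 if all 5 edges of H are present in G. Then P[X_H = 1] = p^{5} = (1/10)^{5} = 1/100000.
By linearity: E[X] = Σ_H E[X_H] = 945 · p^{5} = 945 · 1/100000 = 189/20000.
Numerically: E[X] ≈ 0.00945.

E[X] = 945 · (1/10)^{5} = 189/20000 ≈ 0.00945.


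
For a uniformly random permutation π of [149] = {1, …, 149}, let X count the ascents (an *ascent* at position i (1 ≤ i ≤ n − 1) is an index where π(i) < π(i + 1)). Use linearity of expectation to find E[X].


Write X = Σ X_I over i = 1, …, 148, with X_I the indicator of one ascent.
There are 148 indicators.
For each fixed i, the pair (π(i), π(i+1)) is a uniformly random ordered pair of distinct values from {1, …, 149}; by symmetry P[π(i) < π(i+1)] = 1/2.
By linearity: E[X] = 148 · (1/2) = (149 − 1) · (1/2) = 74 ≈ 74.0000.

E[X] = 74 = 74.0000.


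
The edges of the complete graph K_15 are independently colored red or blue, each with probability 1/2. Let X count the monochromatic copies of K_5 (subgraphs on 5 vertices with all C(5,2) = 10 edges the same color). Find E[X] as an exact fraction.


Let X = Σ_S X_S over the C(15, 5) = 3003 subsets S of size 5, where X_S = 1 if the K_5 on S is monochromatic.
For a fixed S, the K_5 on S has C(5, 2) = 10 edges. P[all 10 edges red] = (1/2)^10, and likewise for blue, so P[monochromatic] = 2·(1/2)^10 = 2^{1 − 10} = 1/512.
By linearity of expectation: E[X] = C(15, 5) · 2^{1 − 10} = 3003 · 1/512 = 3003/512.
Numerically: E[X] ≈ 5.8652.

E[X] = C(15,5)·2^(1−C(5,2)) = 3003/512 ≈ 5.8652.


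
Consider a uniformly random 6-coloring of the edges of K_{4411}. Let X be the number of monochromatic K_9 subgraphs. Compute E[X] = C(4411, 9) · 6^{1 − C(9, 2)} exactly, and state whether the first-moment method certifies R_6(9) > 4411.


E[X] = C(4411, 9) · 6^{1 − 36} = 1727920475134582415883601405 · 6^{−35} = 1727920475134582415883601405/1719070799748422591028658176.
As a reduced fraction: E[X] = 1727920475134582415883601405/1719070799748422591028658176 ≈ 1.005148.
Is E[X] < 1? NO.
Since E[X] ≥ 1, the first-moment bound is inconclusive at n = 4411; it does NOT by itself certify R_6(9) > 4411.

E[X] = 1727920475134582415883601405/1719070799748422591028658176 ≈ 1.005148; E[X] ≥ 1; first-moment method inconclusive here.


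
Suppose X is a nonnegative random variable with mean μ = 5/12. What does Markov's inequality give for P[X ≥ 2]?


μ = E[X] = 5/12, a = 2.
Markov: P[X ≥ 2] ≤ μ/a = (5/12)/2 = 5/24.
Numerically: ≈ 0.2083.
(Since a = 2 > μ = 0.4167, the bound 5/24 is < 1 and informative.)

P[X ≥ 2] ≤ 5/24 ≈ 0.2083.


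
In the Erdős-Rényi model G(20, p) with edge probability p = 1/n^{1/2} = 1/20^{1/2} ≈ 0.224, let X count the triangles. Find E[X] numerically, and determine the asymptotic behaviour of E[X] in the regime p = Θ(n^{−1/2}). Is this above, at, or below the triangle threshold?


Number of potential triangles: C(20, 3) = 1140.
Each occurs with probability p³ ≈ (0.224)³ ≈ 1.11803e-02.
By linearity: E[X] = C(20, 3)·p³ ≈ 1140 · 1.11803e-02 ≈ 12.746.
Since α = 1/2 < 1, p = c/n^{1/2} ≫ 1/n is above the triangle threshold p ~ 1/n. Asymptotically E[X] ~ (c³/6)·n^{3(1−α)} = (1³/6)·n^{1.5} → ∞; triangles are abundant w.h.p.

E[X] ≈ 12.746; in regime p = Θ(1/n^{1/2}) E[X] diverges (above the triangle threshold p ~ 1/n).


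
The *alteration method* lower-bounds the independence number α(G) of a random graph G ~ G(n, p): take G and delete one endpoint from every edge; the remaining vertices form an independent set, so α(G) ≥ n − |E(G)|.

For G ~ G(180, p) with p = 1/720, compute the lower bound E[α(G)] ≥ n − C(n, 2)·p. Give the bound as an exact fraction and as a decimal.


E[|E(G)|] = C(180, 2)·p = 16110 · (1/720) = 179/8.
E[α(G)] ≥ n − E[|E(G)|] = 180 − 179/8 = 1261/8.
Numerically: ≈ 157.625.
(This is only a lower bound; the true E[α(G)] may be larger.)

E[α(G)] ≥ 1261/8 ≈ 157.625.


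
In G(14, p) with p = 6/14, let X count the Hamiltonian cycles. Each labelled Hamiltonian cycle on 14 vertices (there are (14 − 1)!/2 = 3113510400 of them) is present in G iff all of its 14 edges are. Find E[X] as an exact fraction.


K_14 has (14 − 1)!/2 = 3113510400 labelled Hamiltonian cycles.
For each such Hamiltonian cycle H, let X_H = 1 if all 14 edges of H are present in G. Then P[X_H = 1] = p^{14} = (3/7)^{14} = 4782969/678223072849.
By linearity of expectation: E[X] = Σ_H E[X_H] = 3113510400 · p^{14} = 3113510400 · 4782969/678223072849 = 2127403389196800/96889010407.
Numerically: E[X] ≈ 21957.

E[X] = 3113510400 · (3/7)^{14} = 2127403389196800/96889010407 ≈ 21957.


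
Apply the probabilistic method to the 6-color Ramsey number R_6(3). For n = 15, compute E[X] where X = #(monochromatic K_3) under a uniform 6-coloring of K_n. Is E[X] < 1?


E[X] = C(15, 3) · 6^{1 − 3} = 455 · 6^{−2} = 455/36.
As a reduced fraction: E[X] = 455/36 ≈ 12.6389.
Is E[X] < 1? NO.
Since E[X] ≥ 1, the first-moment bound is inconclusive at n = 15; it does NOT by itself certify R_6(3) > 15.

E[X] = 455/36 ≈ 12.6389; E[X] ≥ 1; first-moment method inconclusive here.


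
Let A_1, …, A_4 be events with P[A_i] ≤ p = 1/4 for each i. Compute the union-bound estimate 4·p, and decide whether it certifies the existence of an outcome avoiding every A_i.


Union bound: P[∪_{i=1}^{4} A_i] ≤ Σ_i P[A_i] ≤ 4·p = 4·(1/4) = 1.
Numerically: 1 ≈ 1.00000.
Is 1 < 1? NO.
Since the bound 1 is ≥ 1, the union bound is uninformative here; it does NOT by itself certify existence.

4·p = 1 ≈ 1.00000; existence NOT certified by the union bound.


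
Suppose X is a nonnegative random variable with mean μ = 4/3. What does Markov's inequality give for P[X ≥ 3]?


μ = E[X] = 4/3, a = 3.
Markov: P[X ≥ 3] ≤ μ/a = (4/3)/3 = 4/9.
Numerically: ≈ 0.4444.
(Since a = 3 > μ = 1.3333, the bound 4/9 is < 1 and informative.)

P[X ≥ 3] ≤ 4/9 ≈ 0.4444.


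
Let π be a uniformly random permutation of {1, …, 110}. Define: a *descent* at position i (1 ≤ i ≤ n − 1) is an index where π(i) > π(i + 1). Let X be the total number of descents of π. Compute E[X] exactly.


Write X = Σ X_I over i = 1, …, 109, with X_I the indicator of one descent.
There are 109 indicators.
For each fixed i, the pair (π(i), π(i+1)) is a uniformly random ordered pair of distinct values from {1, …, 110}; by symmetry P[π(i) > π(i+1)] = 1/2.
By linearity: E[X] = 109 · (1/2) = (110 − 1) · (1/2) = 109/2 ≈ 54.5000.

E[X] = 109/2 = 54.5000.


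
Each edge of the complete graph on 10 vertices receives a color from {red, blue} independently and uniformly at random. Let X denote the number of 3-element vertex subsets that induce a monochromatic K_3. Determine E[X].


Let X = Σ_S X_S over the C(10, 3) = 120 subsets S of size 3, where X_S = 1 if the K_3 on S is monochromatic.
For a fixed S, the K_3 on S has C(3, 2) = 3 edges. P[all 3 edges red] = (1/2)^3, and likewise for blue, so P[monochromatic] = 2·(1/2)^3 = 2^{1 − 3} = 1/4.
By linearity of expectation: E[X] = C(10, 3) · 2^{1 − 3} = 120 · 1/4 = 30.
Numerically: E[X] ≈ 30.00000.

E[X] = C(10,3)·2^(1−C(3,2)) = 30 ≈ 30.00000.


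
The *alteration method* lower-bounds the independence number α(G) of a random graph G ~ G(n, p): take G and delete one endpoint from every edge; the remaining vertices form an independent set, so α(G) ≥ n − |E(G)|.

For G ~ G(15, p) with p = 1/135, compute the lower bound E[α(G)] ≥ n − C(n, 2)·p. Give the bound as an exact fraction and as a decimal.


E[|E(G)|] = C(15, 2)·p = 105 · (1/135) = 7/9.
E[α(G)] ≥ n − E[|E(G)|] = 15 − 7/9 = 128/9.
Numerically: ≈ 14.2222.
(This is only a lower bound; the true E[α(G)] may be larger.)

E[α(G)] ≥ 128/9 ≈ 14.2222.


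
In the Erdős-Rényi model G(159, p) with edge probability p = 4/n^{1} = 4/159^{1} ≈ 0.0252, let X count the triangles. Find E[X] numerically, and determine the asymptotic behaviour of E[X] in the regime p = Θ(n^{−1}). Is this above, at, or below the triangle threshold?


Number of potential triangles: C(159, 3) = 657359.
Each occurs with probability p³ ≈ (0.0252)³ ≈ 1.59217e-05.
By linearity: E[X] = C(159, 3)·p³ ≈ 657359 · 1.59217e-05 ≈ 10.466.
Here α = 1, so p = 4/n is exactly at the triangle threshold p ~ 1/n. Asymptotically E[X] → c³/6 = 4³/6 = 32/3 ≈ 10.667, a bounded constant. In this regime the triangle count is asymptotically Poisson(c³/6).

E[X] ≈ 10.466; in regime p = Θ(1/n^{1}) E[X] stays bounded (at the triangle threshold p ~ 1/n).


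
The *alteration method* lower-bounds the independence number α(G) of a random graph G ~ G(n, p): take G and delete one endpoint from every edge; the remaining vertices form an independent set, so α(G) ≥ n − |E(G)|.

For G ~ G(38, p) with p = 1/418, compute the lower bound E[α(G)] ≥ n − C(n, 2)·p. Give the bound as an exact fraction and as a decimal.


E[|E(G)|] = C(38, 2)·p = 703 · (1/418) = 37/22.
E[α(G)] ≥ n − E[|E(G)|] = 38 − 37/22 = 799/22.
Numerically: ≈ 36.31818.
(This is only a lower bound; the true E[α(G)] may be larger.)

E[α(G)] ≥ 799/22 ≈ 36.31818.


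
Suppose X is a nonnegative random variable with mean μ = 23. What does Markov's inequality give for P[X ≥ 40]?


μ = E[X] = 23, a = 40.
Markov: P[X ≥ 40] ≤ μ/a = (23)/40 = 23/40.
Numerically: ≈ 0.575.
(Since a = 40 > μ = 23.000, the bound 23/40 is < 1 and informative.)

P[X ≥ 40] ≤ 23/40 ≈ 0.575.


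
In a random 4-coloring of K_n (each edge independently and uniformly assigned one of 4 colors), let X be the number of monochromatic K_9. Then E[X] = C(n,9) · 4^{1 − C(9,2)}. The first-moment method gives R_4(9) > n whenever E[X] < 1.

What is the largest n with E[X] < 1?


We need C(n, 9) · 4^{1 − 36} < 1, i.e. C(n, 9) < 4^{36 − 1} = 1180591620717411303424.
Check values of n near the boundary:
  n = 912: C(912, 9) = 1156095740032081475120; 1156095740032081475120 < 1180591620717411303424? YES
  n = 913: C(913, 9) = 1167605542753639808390; 1167605542753639808390 < 1180591620717411303424? YES
  n = 914: C(914, 9) = 1179217089587653905932; 1179217089587653905932 < 1180591620717411303424? YES
  n = 915: C(915, 9) = 1190931166636537885130; 1190931166636537885130 < 1180591620717411303424? NO
  n = 916: C(916, 9) = 1202748565202942340440; 1202748565202942340440 < 1180591620717411303424? NO
The largest n with C(n, 9) < 1180591620717411303424 is n = 914 (where E[X] = 294804272396913476483/295147905179352825856 ≈ 0.99884). Hence R_4(9) > 914, i.e. R_4(9) ≥ 915.

Largest n = 914; hence R_4(9) > 914.
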